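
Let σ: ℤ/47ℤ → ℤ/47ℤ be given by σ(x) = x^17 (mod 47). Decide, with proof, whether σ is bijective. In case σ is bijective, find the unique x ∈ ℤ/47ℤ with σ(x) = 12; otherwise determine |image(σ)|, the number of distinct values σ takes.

21

Since 47 is prime, the nonzero elements of ℤ/47ℤ form a cyclic group of order 46.
As gcd(17, 46) = 1, raising to the 17th power is a bijection on this group: if s^17 ≡ t^17 then (st^{−1})^17 = 1, and the only element of order dividing gcd(17, 46) = 1 is 1, so s = t.
With σ(0) = 0 this makes σ injective on all of ℤ/47ℤ, hence bijective (finite equal-size domain and codomain). In particular σ is bijective.
Since σ is bijective, we find the preimage of 12. The inverse of x ↦ x^17 on (ℤ/47ℤ)^× is x ↦ x^19, because 17·19 = 323 = 7·46 + 1 ≡ 1 (mod 46) and x^{46} = 1 for x ≠ 0 (Fermat). So σ⁻¹(12) = 12^19 mod 47.
Repeated squaring mod 47: 12^1 ≡ 12, 12^2 ≡ 12² = 144 ≡ 3, 12^4 ≡ 3² = 9, 12^8 ≡ 9² = 81 ≡ 34, 12^16 ≡ 34² = 1156 ≡ 28. Since 19 = 16 + 2 + 1, 12^19 ≡ 28·3·12: 28·3 = 84 ≡ 37, then 37·12 = 444 ≡ 21. So 12^19 ≡ 21 (mod 47).
Hence σ⁻¹(12) = 21.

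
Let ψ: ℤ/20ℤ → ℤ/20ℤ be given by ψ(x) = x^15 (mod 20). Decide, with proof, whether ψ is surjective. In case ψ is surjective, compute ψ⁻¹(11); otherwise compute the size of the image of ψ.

15

ψ(0) = 0^15 = 0.
ψ(10): Repeated squaring mod 20: 10^1 ≡ 10, 10^2 ≡ 10² = 100 ≡ 0, 10^4 ≡ 0² = 0, 10^8 ≡ 0² = 0. Since 15 = 8 + 4 + 2 + 1, 10^15 ≡ 0·0·0·10: 0·0 = 0, then 0·0 = 0, then 0·10 = 0. So 10^15 ≡ 0 (mod 20).
So ψ(0) = ψ(10) = 0 while 0 ≠ 10, therefore ψ is not injective.
A non-injective map from the 20-element set ℤ/20ℤ to itself takes at most 19 distinct values, so it cannot be surjective. Thus ψ is not surjective.
Since ψ is not surjective, we determine |image(ψ)|. Computing x^15 mod 20 for each x (by repeated squaring, reducing mod 20 at every step), the values ψ(0), ψ(1), …, ψ(19) are: 0, 1, 8, 7, 4, 5, 16, 3, 12, 9, 0, 11, 8, 17, 4, 15, 16, 13, 12, 19.
The distinct values are {0, 1, 3, 4, 5, 7, 8, 9, 11, 12, 13, 15, 16, 17, 19}; there are 15 of them.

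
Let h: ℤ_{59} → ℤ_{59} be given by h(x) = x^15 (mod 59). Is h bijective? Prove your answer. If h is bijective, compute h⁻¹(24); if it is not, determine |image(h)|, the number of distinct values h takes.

Since 59 is prime, the nonzero elements of ℤ_{59} form a cyclic group of order 58.
As gcd(15, 58) = 1, raising to the 15th power is a bijection on this group: if a^15 ≡ b^15 then (ab^{−1})^15 = 1, and the only element of order dividing gcd(15, 58) = 1 is 1, so a = b.
With h(0) = 0 this makes h injective on all of ℤ_{59}, hence bijective (finite equal-size domain and codomain). In particular h is bijective.
Since h is bijective, we find the preimage of 24. The inverse of x ↦ x^15 on (ℤ_{59})^× is x ↦ x^31, because 15·31 = 465 = 8·58 + 1 ≡ 1 (mod 58) and x^{58} = 1 for x ≠ 0 (Fermat). So h⁻¹(24) = 24^31 mod 59.
Repeated squaring mod 59: 24^1 ≡ 24, 24^2 ≡ 24² = 576 ≡ 45, 24^4 ≡ 45² = 2025 ≡ 19, 24^8 ≡ 19² = 361 ≡ 7, 24^16 ≡ 7² = 49. Since 31 = 16 + 8 + 4 + 2 + 1, 24^31 ≡ 49·7·19·45·24: 49·7 = 343 ≡ 48, then 48·19 = 912 ≡ 27, then 27·45 = 1215 ≡ 35, then 35·24 = 840 ≡ 14. So 24^31 ≡ 14 (mod 59).
Hence h⁻¹(24) = 14.

14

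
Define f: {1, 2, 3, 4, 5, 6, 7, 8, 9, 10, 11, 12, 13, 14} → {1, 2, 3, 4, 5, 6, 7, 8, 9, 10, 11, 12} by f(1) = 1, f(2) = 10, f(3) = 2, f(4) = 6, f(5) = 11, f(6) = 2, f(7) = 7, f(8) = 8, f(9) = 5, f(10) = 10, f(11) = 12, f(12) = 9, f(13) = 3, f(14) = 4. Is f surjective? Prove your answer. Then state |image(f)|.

Every element of the codomain has a preimage: 1 = f(1), 2 = f(3), 3 = f(13), 4 = f(14), 5 = f(9), 6 = f(4), 7 = f(7), 8 = f(8), 9 = f(12), 10 = f(2), 11 = f(5), 12 = f(11).
Thus f is surjective.
The image of f is {1, 2, 3, 4, 5, 6, 7, 8, 9, 10, 11, 12}, which has 12 elements.

12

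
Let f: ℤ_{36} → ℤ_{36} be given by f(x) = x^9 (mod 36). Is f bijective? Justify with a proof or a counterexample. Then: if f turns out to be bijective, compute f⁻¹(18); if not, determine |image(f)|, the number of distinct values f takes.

f(0) = 0^9 = 0.
f(6): Repeated squaring mod 36: 6^1 ≡ 6, 6^2 ≡ 6² = 36 ≡ 0, 6^4 ≡ 0² = 0, 6^8 ≡ 0² = 0. Since 9 = 8 + 1, 6^9 ≡ 0·6: 0·6 = 0. So 6^9 ≡ 0 (mod 36).
So f(0) = f(6) = 0 while 0 ≠ 6, thus f is not injective, hence not bijective.
Since f is not bijective, we determine |image(f)|. Computing x^9 mod 36 for each x (by repeated squaring, reducing mod 36 at every step), the values f(0), f(1), …, f(35) are: 0, 1, 8, 27, 28, 17, 0, 19, 8, 9, 28, 35, 0, 1, 8, 27, 28, 17, 0, 19, 8, 9, 28, 35, 0, 1, 8, 27, 28, 17, 0, 19, 8, 9, 28, 35.
The distinct values are {0, 1, 8, 9, 17, 19, 27, 28, 35}; there are 9 of them.

9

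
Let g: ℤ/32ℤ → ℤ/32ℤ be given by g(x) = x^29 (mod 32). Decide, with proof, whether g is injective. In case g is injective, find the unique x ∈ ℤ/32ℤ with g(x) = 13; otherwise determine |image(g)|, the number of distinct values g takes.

g(0) = 0^29 = 0.
g(2): Repeated squaring mod 32: 2^1 ≡ 2, 2^2 ≡ 2² = 4, 2^4 ≡ 4² = 16, 2^8 ≡ 16² = 256 ≡ 0, 2^16 ≡ 0² = 0. Since 29 = 16 + 8 + 4 + 1, 2^29 ≡ 0·0·16·2: 0·0 = 0, then 0·16 = 0, then 0·2 = 0. So 2^29 ≡ 0 (mod 32).
So g(0) = g(2) = 0 while 0 ≠ 2, thus g is not injective.
Since g is not injective, we determine |image(g)|. Computing x^29 mod 32 for each x (by repeated squaring, reducing mod 32 at every step), the values g(0), g(1), …, g(31) are: 0, 1, 0, 19, 0, 21, 0, 7, 0, 9, 0, 27, 0, 29, 0, 15, 0, 17, 0, 3, 0, 5, 0, 23, 0, 25, 0, 11, 0, 13, 0, 31.
The distinct values are {0, 1, 3, 5, 7, 9, 11, 13, 15, 17, 19, 21, 23, 25, 27, 29, 31}; there are 17 of them.

17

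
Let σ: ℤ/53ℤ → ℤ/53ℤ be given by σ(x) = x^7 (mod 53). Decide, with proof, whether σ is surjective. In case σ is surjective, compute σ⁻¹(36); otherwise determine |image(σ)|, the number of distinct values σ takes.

24

Since 53 is prime, the nonzero elements of ℤ/53ℤ form a cyclic group of order 52.
As gcd(7, 52) = 1, raising to the 7th power is a bijection on this group: if a^7 ≡ b^7 then (ab^{−1})^7 = 1, and the only element of order dividing gcd(7, 52) = 1 is 1, so a = b.
With σ(0) = 0 this makes σ injective on all of ℤ/53ℤ, hence bijective (finite equal-size domain and codomain). In particular σ is surjective.
Since σ is surjective, we find the preimage of 36. The inverse of x ↦ x^7 on (ℤ/53ℤ)^× is x ↦ x^15, because 7·15 = 105 = 2·52 + 1 ≡ 1 (mod 52) and x^{52} = 1 for x ≠ 0 (Fermat). So σ⁻¹(36) = 36^15 mod 53.
Repeated squaring mod 53: 36^1 ≡ 36, 36^2 ≡ 36² = 1296 ≡ 24, 36^4 ≡ 24² = 576 ≡ 46, 36^8 ≡ 46² = 2116 ≡ 49. Since 15 = 8 + 4 + 2 + 1, 36^15 ≡ 49·46·24·36: 49·46 = 2254 ≡ 28, then 28·24 = 672 ≡ 36, then 36·36 = 1296 ≡ 24. So 36^15 ≡ 24 (mod 53).
Hence σ⁻¹(36) = 24.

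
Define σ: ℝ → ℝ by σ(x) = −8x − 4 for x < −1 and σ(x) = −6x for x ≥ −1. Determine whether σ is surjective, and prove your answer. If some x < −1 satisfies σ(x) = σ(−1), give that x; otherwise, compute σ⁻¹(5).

-5/4

Both pieces are strictly decreasing (slopes −8 and −6), so each is injective on its own interval.
The left piece maps (−∞, −1) onto (4, ∞); the right piece maps [−1, ∞) onto (−∞, 6].
The union (4, ∞) ∪ (−∞, 6] covers ℝ, so σ is surjective.
For the follow-up: the images overlap, so an x < −1 with σ(x) = σ(−1) exists. σ(−1) = 6; solving −8x − 4 = 6 for x < −1 gives x = (6 + 4)/(−8) = −5/4.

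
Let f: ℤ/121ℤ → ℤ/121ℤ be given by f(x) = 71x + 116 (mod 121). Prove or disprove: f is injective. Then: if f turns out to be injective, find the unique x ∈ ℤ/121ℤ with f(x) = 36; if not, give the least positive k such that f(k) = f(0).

Recall that injectivity means: for all x_1, x_2 in the domain, f(x_1) = f(x_2) implies x_1 = x_2.
Suppose f(x_1) = f(x_2) in ℤ/121ℤ. Then 71x_1 + 116 ≡ 71x_2 + 116 (mod 121), thus 71(x_1 − x_2) ≡ 0 (mod 121).
Since gcd(71, 121) = 1, 71 is invertible modulo 121, therefore x_1 − x_2 ≡ 0 (mod 121), i.e. x_1 = x_2.
Thus f is injective.
We now compute 71⁻¹ mod 121 explicitly. Euclid's algorithm: 121 = 1·71 + 50, 71 = 1·50 + 21, 50 = 2·21 + 8, 21 = 2·8 + 5, 8 = 1·5 + 3, 5 = 1·3 + 2, 3 = 1·2 + 1; back-substituting gives 1 = 75·71 − 44·121, so 71⁻¹ ≡ 75 (mod 121).
Since f is injective, we compute f⁻¹(36): solve 71x + 116 ≡ 36 (mod 121), i.e. 71x ≡ 41 (mod 121).
Multiplying by 71⁻¹ = 75 gives x ≡ 75·41 = 3075 = 25·121 + 50 ≡ 50 (mod 121).
Check: f(50) = 71·50 + 116 = 3666 = 30·121 + 36 ≡ 36 (mod 121).

50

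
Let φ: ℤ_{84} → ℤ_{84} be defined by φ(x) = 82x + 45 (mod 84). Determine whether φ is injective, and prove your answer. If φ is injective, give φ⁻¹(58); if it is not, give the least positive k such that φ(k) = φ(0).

42

Recall that φ is injective when φ(a) = φ(b) forces a = b.
We have gcd(82, 84) = 2 > 1. Taking a = 0 and b = 42: φ(0) = 45 and φ(42) = 82·42 + 45 = 3489 ≡ 45 (mod 84).
So φ(0) = φ(42) while 0 ≠ 42, so φ is not injective.
Since φ is not injective, we find the least positive k with φ(k) = φ(0): this means 82k ≡ 0 (mod 84), i.e. 84 ∣ 82k. Since gcd(82, 84) = 2, dividing through by 2 this holds exactly when 42 ∣ 41k, and as gcd(41, 42) = 1, exactly when 42 ∣ k.
The smallest positive such k is 42.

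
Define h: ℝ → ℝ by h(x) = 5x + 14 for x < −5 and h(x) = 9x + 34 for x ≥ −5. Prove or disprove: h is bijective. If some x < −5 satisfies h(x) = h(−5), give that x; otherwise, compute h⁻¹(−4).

Both pieces are strictly increasing (slopes 5 and 9), so each is injective on its own interval.
The left piece maps (−∞, −5) onto (−∞, −11); the right piece maps [−5, ∞) onto [−11, ∞).
Since −11 = −11, the images partition ℝ: h is injective and surjective, hence bijective.
Because the two images are disjoint, no x < −5 has h(x) = h(−5), so we compute h⁻¹(−4): −4 lies in [−11, ∞), so solve 9x + 34 = −4: x = (−4 − 34)/9 = −38/9.

-38/9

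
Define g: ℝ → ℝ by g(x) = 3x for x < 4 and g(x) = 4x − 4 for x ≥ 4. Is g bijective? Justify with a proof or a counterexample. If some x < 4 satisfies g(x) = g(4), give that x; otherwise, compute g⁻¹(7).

Both pieces are strictly increasing (slopes 3 and 4), so each is injective on its own interval.
The left piece maps (−∞, 4) onto (−∞, 12); the right piece maps [4, ∞) onto [12, ∞).
Since 12 = 12, the images partition ℝ: g is injective and surjective, hence bijective.
Because the two images are disjoint, no x < 4 has g(x) = g(4), so we compute g⁻¹(7): 7 lies in (−∞, 12), so solve 3x = 7: x = (7 − 0)/3 = 7/3.

7/3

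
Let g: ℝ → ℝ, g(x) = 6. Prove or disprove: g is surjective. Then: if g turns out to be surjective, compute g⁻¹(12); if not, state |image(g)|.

1

g(x) = 6 for all x, so 7 has no preimage and g is not surjective.
Since g is not surjective, we state |image(g)|: the image of g is {6}, which has 1 element.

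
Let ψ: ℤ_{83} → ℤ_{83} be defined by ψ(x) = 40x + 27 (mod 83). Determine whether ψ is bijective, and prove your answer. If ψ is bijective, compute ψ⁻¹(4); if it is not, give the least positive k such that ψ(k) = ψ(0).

Suppose ψ(s) = ψ(t) in ℤ_{83}. Then 40s + 27 ≡ 40t + 27 (mod 83), therefore 40(s − t) ≡ 0 (mod 83).
Since gcd(40, 83) = 1, 40 is invertible modulo 83, therefore s − t ≡ 0 (mod 83), i.e. s = t.
We now compute 40⁻¹ mod 83 explicitly. Euclid's algorithm: 83 = 2·40 + 3, 40 = 13·3 + 1; back-substituting gives 1 = 27·40 − 13·83, so 40⁻¹ ≡ 27 (mod 83).
Then y ↦ 27(y − 27) is a two-sided inverse to ψ, so every y ∈ ℤ_{83} has a preimage.
Therefore ψ is bijective.
Since ψ is bijective, we find ψ⁻¹(4): we need 40x ≡ 4 − 27 ≡ 60 (mod 83). Using 40⁻¹ = 27: x ≡ 27·60 = 1620 = 19·83 + 43, so x = 43.
Check: ψ(43) = 40·43 + 27 = 1747 = 21·83 + 4 ≡ 4 (mod 83).

43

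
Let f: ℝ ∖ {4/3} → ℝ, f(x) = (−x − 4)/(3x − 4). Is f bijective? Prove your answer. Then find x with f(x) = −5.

12/7

If f(x) = −1/3, cross-multiplying gives 3(−x − 4) = −1(3x − 4), which simplifies to −12 = 4 — false.  So −1/3 has no preimage and f is not surjective.
Thus f is not bijective.
Solving f(x) = −5: cross-multiplying gives −x − 4 = −5(3x − 4), which rearranges to 14x = 24, so x = 12/7.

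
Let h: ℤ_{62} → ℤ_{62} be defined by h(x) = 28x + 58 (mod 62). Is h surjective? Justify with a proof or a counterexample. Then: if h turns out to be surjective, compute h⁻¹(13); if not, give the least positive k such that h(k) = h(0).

31

Recall: surjectivity means every element of the codomain has a preimage under h.
Since gcd(28, 62) = 2, we have 28x ≡ 0 (mod 2) for all x, so h(x) ≡ 0 (mod 2).
But 1 ≢ 0 (mod 2), so 1 ∈ ℤ_{62} has no preimage. So h is not surjective.
Since h is not surjective, we find the least positive k with h(k) = h(0): this means 28k ≡ 0 (mod 62), i.e. 62 ∣ 28k. Since gcd(28, 62) = 2, dividing through by 2 this holds exactly when 31 ∣ 14k, and as gcd(14, 31) = 1, exactly when 31 ∣ k.
The smallest positive such k is 31.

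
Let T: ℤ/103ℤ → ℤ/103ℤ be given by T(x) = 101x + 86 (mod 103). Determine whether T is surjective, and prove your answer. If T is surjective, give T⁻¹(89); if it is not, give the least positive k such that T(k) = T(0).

Recall that T is surjective if every y in the codomain equals T(x) for some x in the domain.
Since gcd(101, 103) = 1, 101 is invertible modulo 103. Euclid's algorithm: 103 = 1·101 + 2, 101 = 50·2 + 1; back-substituting gives 1 = 51·101 − 50·103, so 101⁻¹ ≡ 51 (mod 103).
Then y ↦ 51(y − 86) is a two-sided inverse to T, so every y ∈ ℤ/103ℤ has a preimage.
So T is surjective.
Since T is surjective, we find T⁻¹(89): we need 101x ≡ 89 − 86 ≡ 3 (mod 103). Using 101⁻¹ = 51: x ≡ 51·3 = 153 = 1·103 + 50, so x = 50.
Check: T(50) = 101·50 + 86 = 5136 = 49·103 + 89 ≡ 89 (mod 103).

50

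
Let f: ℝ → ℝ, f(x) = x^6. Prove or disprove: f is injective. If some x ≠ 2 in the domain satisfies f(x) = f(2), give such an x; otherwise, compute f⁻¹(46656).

-2

f(2) = 64 = (−2)^6 = f(−2) (since 6 is even), with 2 ≠ −2. So f is not injective.
For the follow-up, such an x exists: taking x = −2 ∈ ℝ gives f(−2) = 64 = f(2) with −2 ≠ 2.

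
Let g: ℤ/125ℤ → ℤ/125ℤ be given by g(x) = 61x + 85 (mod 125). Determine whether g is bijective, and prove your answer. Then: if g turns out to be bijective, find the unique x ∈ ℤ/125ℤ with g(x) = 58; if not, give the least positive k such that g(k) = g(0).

18

Suppose g(s) = g(t) in ℤ/125ℤ. Then 61s + 85 ≡ 61t + 85 (mod 125), hence 61(s − t) ≡ 0 (mod 125).
Since gcd(61, 125) = 1, 61 is invertible modulo 125, thus s − t ≡ 0 (mod 125), i.e. s = t.
We now compute 61⁻¹ mod 125 explicitly. Euclid's algorithm: 125 = 2·61 + 3, 61 = 20·3 + 1; back-substituting gives 1 = 41·61 − 20·125, so 61⁻¹ ≡ 41 (mod 125).
For any y ∈ ℤ/125ℤ, x = 41(y − 85) mod 125 satisfies g(x) = 61·41(y − 85) + 85 ≡ y (since 61·41 ≡ 1 mod 125). So every y has a preimage.
Hence g is bijective.
Since g is bijective, we compute g⁻¹(58): solve 61x + 85 ≡ 58 (mod 125), i.e. 61x ≡ 98 (mod 125).
Multiplying by 61⁻¹ = 41 gives x ≡ 41·98 = 4018 = 32·125 + 18 ≡ 18 (mod 125).
Check: g(18) = 61·18 + 85 = 1183 = 9·125 + 58 ≡ 58 (mod 125).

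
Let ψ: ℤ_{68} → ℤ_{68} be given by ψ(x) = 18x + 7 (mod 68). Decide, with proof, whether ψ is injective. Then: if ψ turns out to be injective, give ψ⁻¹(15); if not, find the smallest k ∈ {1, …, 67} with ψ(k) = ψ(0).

Recall that ψ is injective if ψ(u) = ψ(v) implies u = v.
We have gcd(18, 68) = 2 > 1. Taking u = 0 and v = 34: ψ(0) = 7 and ψ(34) = 18·34 + 7 = 619 ≡ 7 (mod 68).
So ψ(0) = ψ(34) while 0 ≠ 34, thus ψ is not injective.
Since ψ is not injective, we find the least positive k with ψ(k) = ψ(0): this means 18k ≡ 0 (mod 68), i.e. 68 ∣ 18k. Since gcd(18, 68) = 2, dividing through by 2 this holds exactly when 34 ∣ 9k, and as gcd(9, 34) = 1, exactly when 34 ∣ k.
The smallest positive such k is 34.

34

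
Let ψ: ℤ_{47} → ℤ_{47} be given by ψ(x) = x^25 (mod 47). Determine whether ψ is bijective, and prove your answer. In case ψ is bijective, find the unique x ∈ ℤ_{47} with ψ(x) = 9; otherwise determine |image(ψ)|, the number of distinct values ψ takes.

3

Since 47 is prime, the nonzero elements of ℤ_{47} form a cyclic group of order 46.
As gcd(25, 46) = 1, raising to the 25th power is a bijection on this group: if a^25 ≡ b^25 then (ab^{−1})^25 = 1, and the only element of order dividing gcd(25, 46) = 1 is 1, so a = b.
With ψ(0) = 0 this makes ψ injective on all of ℤ_{47}, hence bijective (finite equal-size domain and codomain). In particular ψ is bijective.
Since ψ is bijective, we find the preimage of 9. The inverse of x ↦ x^25 on (ℤ_{47})^× is x ↦ x^35, because 25·35 = 875 = 19·46 + 1 ≡ 1 (mod 46) and x^{46} = 1 for x ≠ 0 (Fermat). So ψ⁻¹(9) = 9^35 mod 47.
Repeated squaring mod 47: 9^1 ≡ 9, 9^2 ≡ 9² = 81 ≡ 34, 9^4 ≡ 34² = 1156 ≡ 28, 9^8 ≡ 28² = 784 ≡ 32, 9^16 ≡ 32² = 1024 ≡ 37, 9^32 ≡ 37² = 1369 ≡ 6. Since 35 = 32 + 2 + 1, 9^35 ≡ 6·34·9: 6·34 = 204 ≡ 16, then 16·9 = 144 ≡ 3. So 9^35 ≡ 3 (mod 47).
Hence ψ⁻¹(9) = 3.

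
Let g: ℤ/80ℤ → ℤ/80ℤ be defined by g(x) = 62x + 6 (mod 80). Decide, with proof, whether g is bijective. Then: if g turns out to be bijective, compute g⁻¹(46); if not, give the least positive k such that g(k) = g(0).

40

We have gcd(62, 80) = 2 > 1. Taking u = 0 and v = 40: g(0) = 6 and g(40) = 62·40 + 6 = 2486 ≡ 6 (mod 80).
So g(0) = g(40) while 0 ≠ 40, hence g is not injective, hence not bijective.
Since g is not bijective, we find the least positive k with g(k) = g(0): this means 62k ≡ 0 (mod 80), i.e. 80 ∣ 62k. Since gcd(62, 80) = 2, dividing through by 2 this holds exactly when 40 ∣ 31k, and as gcd(31, 40) = 1, exactly when 40 ∣ k.
The smallest positive such k is 40.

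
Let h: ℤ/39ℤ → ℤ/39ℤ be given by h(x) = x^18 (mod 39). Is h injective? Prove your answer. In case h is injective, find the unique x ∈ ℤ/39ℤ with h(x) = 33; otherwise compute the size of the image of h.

6

h(1) = 1^18 = 1.
h(4): Repeated squaring mod 39: 4^1 ≡ 4, 4^2 ≡ 4² = 16, 4^4 ≡ 16² = 256 ≡ 22, 4^8 ≡ 22² = 484 ≡ 16, 4^16 ≡ 16² = 256 ≡ 22. Since 18 = 16 + 2, 4^18 ≡ 22·16: 22·16 = 352 ≡ 1. So 4^18 ≡ 1 (mod 39).
So h(1) = h(4) = 1 while 1 ≠ 4, hence h is not injective.
Since h is not injective, we determine |image(h)|. Computing x^18 mod 39 for each x (by repeated squaring, reducing mod 39 at every step), the values h(0), h(1), …, h(38) are: 0, 1, 25, 27, 1, 25, 12, 25, 25, 27, 1, 25, 27, 13, 1, 12, 1, 1, 12, 25, 25, 12, 1, 1, 12, 1, 13, 27, 25, 1, 27, 25, 25, 12, 25, 1, 27, 25, 1.
The distinct values are {0, 1, 12, 13, 25, 27}; there are 6 of them.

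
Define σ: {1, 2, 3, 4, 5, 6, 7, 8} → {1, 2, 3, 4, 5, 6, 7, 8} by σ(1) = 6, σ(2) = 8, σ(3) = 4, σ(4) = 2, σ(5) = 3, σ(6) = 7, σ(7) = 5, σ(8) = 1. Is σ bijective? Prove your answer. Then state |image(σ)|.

The values 6, 8, 4, 2, 3, 7, 5, 1 are a permutation of {1, 2, 3, 4, 5, 6, 7, 8}: each element appears exactly once.
So σ is injective and surjective, hence bijective.
The image of σ is {1, 2, 3, 4, 5, 6, 7, 8}, which has 8 elements.

8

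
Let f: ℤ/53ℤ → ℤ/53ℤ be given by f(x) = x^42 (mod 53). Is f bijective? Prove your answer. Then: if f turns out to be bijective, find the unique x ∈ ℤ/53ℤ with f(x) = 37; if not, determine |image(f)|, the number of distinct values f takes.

27

f(26): Repeated squaring mod 53: 26^1 ≡ 26, 26^2 ≡ 26² = 676 ≡ 40, 26^4 ≡ 40² = 1600 ≡ 10, 26^8 ≡ 10² = 100 ≡ 47, 26^16 ≡ 47² = 2209 ≡ 36, 26^32 ≡ 36² = 1296 ≡ 24. Since 42 = 32 + 8 + 2, 26^42 ≡ 24·47·40: 24·47 = 1128 ≡ 15, then 15·40 = 600 ≡ 17. So 26^42 ≡ 17 (mod 53).
f(27): Repeated squaring mod 53: 27^1 ≡ 27, 27^2 ≡ 27² = 729 ≡ 40, 27^4 ≡ 40² = 1600 ≡ 10, 27^8 ≡ 10² = 100 ≡ 47, 27^16 ≡ 47² = 2209 ≡ 36, 27^32 ≡ 36² = 1296 ≡ 24. Since 42 = 32 + 8 + 2, 27^42 ≡ 24·47·40: 24·47 = 1128 ≡ 15, then 15·40 = 600 ≡ 17. So 27^42 ≡ 17 (mod 53).
So f(26) = f(27) = 17 while 26 ≠ 27, therefore f is not injective, hence not bijective.
Since f is not bijective, we determine |image(f)|. Computing x^42 mod 53 for each x (by repeated squaring, reducing mod 53 at every step), the values f(0), f(1), …, f(52) are: 0, 1, 25, 38, 42, 40, 49, 28, 43, 13, 46, 47, 6, 24, 11, 36, 15, 16, 7, 29, 37, 4, 9, 52, 44, 10, 17, 17, 10, 44, 52, 9, 4, 37, 29, 7, 16, 15, 36, 11, 24, 6, 47, 46, 13, 43, 28, 49, 40, 42, 38, 25, 1.
The distinct values are {0, 1, 4, 6, 7, 9, 10, 11, 13, 15, 16, 17, 24, 25, 28, 29, 36, 37, 38, 40, 42, 43, 44, 46, 47, 49, 52}; there are 27 of them.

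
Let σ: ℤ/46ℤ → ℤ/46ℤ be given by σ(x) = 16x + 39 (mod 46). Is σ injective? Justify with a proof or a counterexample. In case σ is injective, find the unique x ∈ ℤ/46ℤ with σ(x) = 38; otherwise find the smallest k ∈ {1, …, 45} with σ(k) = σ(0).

By definition, σ is injective when σ(x_1) = σ(x_2) forces x_1 = x_2.
We have gcd(16, 46) = 2 > 1. Taking x_1 = 0 and x_2 = 23: σ(0) = 39 and σ(23) = 16·23 + 39 = 407 ≡ 39 (mod 46).
So σ(0) = σ(23) while 0 ≠ 23, hence σ is not injective.
Since σ is not injective, we find the least positive k with σ(k) = σ(0): this means 16k ≡ 0 (mod 46), i.e. 46 ∣ 16k. Since gcd(16, 46) = 2, dividing through by 2 this holds exactly when 23 ∣ 8k, and as gcd(8, 23) = 1, exactly when 23 ∣ k.
The smallest positive such k is 23.

23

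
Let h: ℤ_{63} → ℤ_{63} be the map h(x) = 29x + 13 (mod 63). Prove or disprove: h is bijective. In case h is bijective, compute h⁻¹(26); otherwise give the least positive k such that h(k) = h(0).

By definition, h is injective when h(x_1) = h(x_2) forces x_1 = x_2.
If h(x_1) = h(x_2), then 29x_1 ≡ 29x_2 (mod 63). Because gcd(29, 63) = 1, we may cancel 29 to get x_1 ≡ x_2 (mod 63).
We now compute 29⁻¹ mod 63 explicitly. Euclid's algorithm: 63 = 2·29 + 5, 29 = 5·5 + 4, 5 = 1·4 + 1; back-substituting gives 1 = 50·29 − 23·63, so 29⁻¹ ≡ 50 (mod 63).
For any y ∈ ℤ_{63}, x = 50(y − 13) mod 63 satisfies h(x) = 29·50(y − 13) + 13 ≡ y (since 29·50 ≡ 1 mod 63). So every y has a preimage.
Hence h is bijective.
Since h is bijective, we compute h⁻¹(26): solve 29x + 13 ≡ 26 (mod 63), i.e. 29x ≡ 13 (mod 63).
Multiplying by 29⁻¹ = 50 gives x ≡ 50·13 = 650 = 10·63 + 20 ≡ 20 (mod 63).
Check: h(20) = 29·20 + 13 = 593 = 9·63 + 26 ≡ 26 (mod 63).

20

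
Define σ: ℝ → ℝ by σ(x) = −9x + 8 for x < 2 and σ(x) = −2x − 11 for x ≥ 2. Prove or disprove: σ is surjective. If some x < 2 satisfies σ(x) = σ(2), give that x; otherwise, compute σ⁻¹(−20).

9/2

Both pieces are strictly decreasing (slopes −9 and −2), so each is injective on its own interval.
The left piece maps (−∞, 2) onto (−10, ∞); the right piece maps [2, ∞) onto (−∞, −15].
The union (−10, ∞) ∪ (−∞, −15] omits the interval between −10 and −15; in particular −10 has no preimage. So σ is not surjective.
Because the two images are disjoint, no x < 2 has σ(x) = σ(2), so we compute σ⁻¹(−20): −20 lies in (−∞, −15], so solve −2x − 11 = −20: x = (−20 + 11)/(−2) = 9/2.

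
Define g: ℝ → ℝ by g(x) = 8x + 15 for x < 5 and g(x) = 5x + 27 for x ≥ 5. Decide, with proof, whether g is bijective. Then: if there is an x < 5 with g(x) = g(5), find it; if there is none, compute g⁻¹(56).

37/8

Both pieces are strictly increasing (slopes 8 and 5), so each is injective on its own interval.
The left piece maps (−∞, 5) onto (−∞, 55); the right piece maps [5, ∞) onto [52, ∞).
These images overlap. In particular g(5) = 52 (right piece), and solving 8x + 15 = 52 on the left piece gives x = 37/8 < 5.
So g(37/8) = g(5) with 37/8 ≠ 5, and g is not injective, hence not bijective. This x = 37/8 is the requested value below 5.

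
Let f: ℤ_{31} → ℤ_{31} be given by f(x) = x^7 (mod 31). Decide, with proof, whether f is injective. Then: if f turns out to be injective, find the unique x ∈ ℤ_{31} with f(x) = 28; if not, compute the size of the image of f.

Since 31 is prime, the nonzero elements of ℤ_{31} form a cyclic group of order 30.
As gcd(7, 30) = 1, raising to the 7th power is a bijection on this group: if s^7 ≡ t^7 then (st^{−1})^7 = 1, and the only element of order dividing gcd(7, 30) = 1 is 1, so s = t.
With f(0) = 0 this makes f injective on all of ℤ_{31}, hence bijective (finite equal-size domain and codomain). In particular f is injective.
Since f is injective, we find the preimage of 28. The inverse of x ↦ x^7 on (ℤ_{31})^× is x ↦ x^13, because 7·13 = 91 = 3·30 + 1 ≡ 1 (mod 30) and x^{30} = 1 for x ≠ 0 (Fermat). So f⁻¹(28) = 28^13 mod 31.
Repeated squaring mod 31: 28^1 ≡ 28, 28^2 ≡ 28² = 784 ≡ 9, 28^4 ≡ 9² = 81 ≡ 19, 28^8 ≡ 19² = 361 ≡ 20. Since 13 = 8 + 4 + 1, 28^13 ≡ 20·19·28: 20·19 = 380 ≡ 8, then 8·28 = 224 ≡ 7. So 28^13 ≡ 7 (mod 31).
Hence f⁻¹(28) = 7.

7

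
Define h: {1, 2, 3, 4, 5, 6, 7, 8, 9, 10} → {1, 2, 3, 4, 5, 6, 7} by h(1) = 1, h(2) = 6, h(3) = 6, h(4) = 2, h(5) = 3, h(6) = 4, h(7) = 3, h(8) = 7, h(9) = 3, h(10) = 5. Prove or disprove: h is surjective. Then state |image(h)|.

Every element of the codomain has a preimage: 1 = h(1), 2 = h(4), 3 = h(5), 4 = h(6), 5 = h(10), 6 = h(2), 7 = h(8).
So h is surjective.
The image of h is {1, 2, 3, 4, 5, 6, 7}, which has 7 elements.

7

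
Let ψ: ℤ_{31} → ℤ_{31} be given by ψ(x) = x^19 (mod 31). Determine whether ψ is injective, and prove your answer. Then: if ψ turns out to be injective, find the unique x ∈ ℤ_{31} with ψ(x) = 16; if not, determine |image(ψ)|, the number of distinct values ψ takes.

2

Since 31 is prime, the nonzero elements of ℤ_{31} form a cyclic group of order 30.
As gcd(19, 30) = 1, raising to the 19th power is a bijection on this group: if u^19 ≡ v^19 then (uv^{−1})^19 = 1, and the only element of order dividing gcd(19, 30) = 1 is 1, so u = v.
With ψ(0) = 0 this makes ψ injective on all of ℤ_{31}, hence bijective (finite equal-size domain and codomain). In particular ψ is injective.
Since ψ is injective, we find the preimage of 16. The inverse of x ↦ x^19 on (ℤ_{31})^× is x ↦ x^19, because 19·19 = 361 = 12·30 + 1 ≡ 1 (mod 30) and x^{30} = 1 for x ≠ 0 (Fermat). So ψ⁻¹(16) = 16^19 mod 31.
Repeated squaring mod 31: 16^1 ≡ 16, 16^2 ≡ 16² = 256 ≡ 8, 16^4 ≡ 8² = 64 ≡ 2, 16^8 ≡ 2² = 4, 16^16 ≡ 4² = 16. Since 19 = 16 + 2 + 1, 16^19 ≡ 16·8·16: 16·8 = 128 ≡ 4, then 4·16 = 64 ≡ 2. So 16^19 ≡ 2 (mod 31).
Hence ψ⁻¹(16) = 2.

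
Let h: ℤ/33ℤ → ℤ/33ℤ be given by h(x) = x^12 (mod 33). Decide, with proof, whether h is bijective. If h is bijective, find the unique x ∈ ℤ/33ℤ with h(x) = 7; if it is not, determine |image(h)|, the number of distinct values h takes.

h(4): Repeated squaring mod 33: 4^1 ≡ 4, 4^2 ≡ 4² = 16, 4^4 ≡ 16² = 256 ≡ 25, 4^8 ≡ 25² = 625 ≡ 31. Since 12 = 8 + 4, 4^12 ≡ 31·25: 31·25 = 775 ≡ 16. So 4^12 ≡ 16 (mod 33).
h(7): Repeated squaring mod 33: 7^1 ≡ 7, 7^2 ≡ 7² = 49 ≡ 16, 7^4 ≡ 16² = 256 ≡ 25, 7^8 ≡ 25² = 625 ≡ 31. Since 12 = 8 + 4, 7^12 ≡ 31·25: 31·25 = 775 ≡ 16. So 7^12 ≡ 16 (mod 33).
So h(4) = h(7) = 16 while 4 ≠ 7, so h is not injective, hence not bijective.
Since h is not bijective, we determine |image(h)|. Computing x^12 mod 33 for each x (by repeated squaring, reducing mod 33 at every step), the values h(0), h(1), …, h(32) are: 0, 1, 4, 9, 16, 25, 3, 16, 31, 15, 1, 22, 12, 4, 31, 27, 25, 25, 27, 31, 4, 12, 22, 1, 15, 31, 16, 3, 25, 16, 9, 4, 1.
The distinct values are {0, 1, 3, 4, 9, 12, 15, 16, 22, 25, 27, 31}; there are 12 of them.

12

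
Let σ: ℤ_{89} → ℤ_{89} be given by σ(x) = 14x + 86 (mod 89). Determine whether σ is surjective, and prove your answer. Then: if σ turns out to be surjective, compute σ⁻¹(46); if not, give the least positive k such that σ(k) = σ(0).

48

Since gcd(14, 89) = 1, 14 is invertible modulo 89. Euclid's algorithm: 89 = 6·14 + 5, 14 = 2·5 + 4, 5 = 1·4 + 1; back-substituting gives 1 = 70·14 − 11·89, so 14⁻¹ ≡ 70 (mod 89).
For any y ∈ ℤ_{89}, x = 70(y − 86) mod 89 satisfies σ(x) = 14·70(y − 86) + 86 ≡ y (since 14·70 ≡ 1 mod 89). So every y has a preimage.
Therefore σ is surjective.
Since σ is surjective, we find σ⁻¹(46): we need 14x ≡ 46 − 86 ≡ 49 (mod 89). Using 14⁻¹ = 70: x ≡ 70·49 = 3430 = 38·89 + 48, so x = 48.
Check: σ(48) = 14·48 + 86 = 758 = 8·89 + 46 ≡ 46 (mod 89).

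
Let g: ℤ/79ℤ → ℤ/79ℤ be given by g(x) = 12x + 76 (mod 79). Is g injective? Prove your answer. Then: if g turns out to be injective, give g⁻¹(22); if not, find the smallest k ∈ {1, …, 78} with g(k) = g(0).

35

Suppose g(x_1) = g(x_2) in ℤ/79ℤ. Then 12x_1 + 76 ≡ 12x_2 + 76 (mod 79), hence 12(x_1 − x_2) ≡ 0 (mod 79).
Since gcd(12, 79) = 1, 12 is invertible modulo 79, thus x_1 − x_2 ≡ 0 (mod 79), i.e. x_1 = x_2.
Hence g is injective.
We now compute 12⁻¹ mod 79 explicitly. Euclid's algorithm: 79 = 6·12 + 7, 12 = 1·7 + 5, 7 = 1·5 + 2, 5 = 2·2 + 1; back-substituting gives 1 = 33·12 − 5·79, so 12⁻¹ ≡ 33 (mod 79).
Since g is injective, we compute g⁻¹(22): solve 12x + 76 ≡ 22 (mod 79), i.e. 12x ≡ 25 (mod 79).
Multiplying by 12⁻¹ = 33 gives x ≡ 33·25 = 825 = 10·79 + 35 ≡ 35 (mod 79).
Check: g(35) = 12·35 + 76 = 496 = 6·79 + 22 ≡ 22 (mod 79).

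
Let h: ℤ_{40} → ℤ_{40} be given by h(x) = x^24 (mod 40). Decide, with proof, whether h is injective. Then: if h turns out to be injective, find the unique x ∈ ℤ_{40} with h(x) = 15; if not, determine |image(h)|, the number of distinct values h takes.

h(1) = 1^24 = 1.
h(3): Repeated squaring mod 40: 3^1 ≡ 3, 3^2 ≡ 3² = 9, 3^4 ≡ 9² = 81 ≡ 1, 3^8 ≡ 1² = 1, 3^16 ≡ 1² = 1. Since 24 = 16 + 8, 3^24 ≡ 1·1: 1·1 = 1. So 3^24 ≡ 1 (mod 40).
So h(1) = h(3) = 1 while 1 ≠ 3, therefore h is not injective.
Since h is not injective, we determine |image(h)|. Computing x^24 mod 40 for each x (by repeated squaring, reducing mod 40 at every step), the values h(0), h(1), …, h(39) are: 0, 1, 16, 1, 16, 25, 16, 1, 16, 1, 0, 1, 16, 1, 16, 25, 16, 1, 16, 1, 0, 1, 16, 1, 16, 25, 16, 1, 16, 1, 0, 1, 16, 1, 16, 25, 16, 1, 16, 1.
The distinct values are {0, 1, 16, 25}; there are 4 of them.

4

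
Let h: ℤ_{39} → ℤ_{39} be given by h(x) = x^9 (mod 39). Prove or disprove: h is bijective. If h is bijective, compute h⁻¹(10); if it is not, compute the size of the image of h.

h(2): Repeated squaring mod 39: 2^1 ≡ 2, 2^2 ≡ 2² = 4, 2^4 ≡ 4² = 16, 2^8 ≡ 16² = 256 ≡ 22. Since 9 = 8 + 1, 2^9 ≡ 22·2: 22·2 = 44 ≡ 5. So 2^9 ≡ 5 (mod 39).
h(5): Repeated squaring mod 39: 5^1 ≡ 5, 5^2 ≡ 5² = 25, 5^4 ≡ 25² = 625 ≡ 1, 5^8 ≡ 1² = 1. Since 9 = 8 + 1, 5^9 ≡ 1·5: 1·5 = 5. So 5^9 ≡ 5 (mod 39).
So h(2) = h(5) = 5 while 2 ≠ 5, so h is not injective, hence not bijective.
Since h is not bijective, we determine |image(h)|. Computing x^9 mod 39 for each x (by repeated squaring, reducing mod 39 at every step), the values h(0), h(1), …, h(38) are: 0, 1, 5, 27, 25, 5, 18, 34, 8, 27, 25, 8, 12, 13, 14, 18, 1, 38, 18, 31, 8, 21, 1, 38, 21, 25, 26, 27, 31, 14, 12, 31, 5, 21, 34, 14, 12, 34, 38.
The distinct values are {0, 1, 5, 8, 12, 13, 14, 18, 21, 25, 26, 27, 31, 34, 38}; there are 15 of them.

15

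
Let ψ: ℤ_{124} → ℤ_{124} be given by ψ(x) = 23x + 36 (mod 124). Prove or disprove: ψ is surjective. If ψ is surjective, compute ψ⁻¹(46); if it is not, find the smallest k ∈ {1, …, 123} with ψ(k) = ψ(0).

Since gcd(23, 124) = 1, 23 is invertible modulo 124. Euclid's algorithm: 124 = 5·23 + 9, 23 = 2·9 + 5, 9 = 1·5 + 4, 5 = 1·4 + 1; back-substituting gives 1 = 27·23 − 5·124, so 23⁻¹ ≡ 27 (mod 124).
Then y ↦ 27(y − 36) is a two-sided inverse to ψ, so every y ∈ ℤ_{124} has a preimage.
So ψ is surjective.
Since ψ is surjective, we compute ψ⁻¹(46): solve 23x + 36 ≡ 46 (mod 124), i.e. 23x ≡ 10 (mod 124).
Multiplying by 23⁻¹ = 27 gives x ≡ 27·10 = 270 = 2·124 + 22 ≡ 22 (mod 124).
Check: ψ(22) = 23·22 + 36 = 542 = 4·124 + 46 ≡ 46 (mod 124).

22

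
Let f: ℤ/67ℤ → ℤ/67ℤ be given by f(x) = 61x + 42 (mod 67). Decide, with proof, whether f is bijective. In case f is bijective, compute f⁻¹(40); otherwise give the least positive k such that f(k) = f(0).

45

By definition, injectivity means: for all a, b in the domain, f(a) = f(b) implies a = b.
Suppose f(a) = f(b) in ℤ/67ℤ. Then 61a + 42 ≡ 61b + 42 (mod 67), so 61(a − b) ≡ 0 (mod 67).
Since gcd(61, 67) = 1, 61 is invertible modulo 67, thus a − b ≡ 0 (mod 67), i.e. a = b.
We now compute 61⁻¹ mod 67 explicitly. Euclid's algorithm: 67 = 1·61 + 6, 61 = 10·6 + 1; back-substituting gives 1 = 11·61 − 10·67, so 61⁻¹ ≡ 11 (mod 67).
Then y ↦ 11(y − 42) is a two-sided inverse to f, so every y ∈ ℤ/67ℤ has a preimage.
Thus f is bijective.
Since f is bijective, we find f⁻¹(40): we need 61x ≡ 40 − 42 ≡ 65 (mod 67). Using 61⁻¹ = 11: x ≡ 11·65 = 715 = 10·67 + 45, so x = 45.
Check: f(45) = 61·45 + 42 = 2787 = 41·67 + 40 ≡ 40 (mod 67).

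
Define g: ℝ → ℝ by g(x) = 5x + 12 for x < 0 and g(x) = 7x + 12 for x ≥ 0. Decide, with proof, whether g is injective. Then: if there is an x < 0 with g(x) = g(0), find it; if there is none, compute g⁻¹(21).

Both pieces are strictly increasing (slopes 5 and 7), so each is injective on its own interval.
The left piece maps (−∞, 0) onto (−∞, 12); the right piece maps [0, ∞) onto [12, ∞).
These images are disjoint, so no value is attained by both pieces. Hence g is injective.
Because the two images are disjoint, no x < 0 has g(x) = g(0), so we compute g⁻¹(21): 21 lies in [12, ∞), so solve 7x + 12 = 21: x = (21 − 12)/7 = 9/7.

9/7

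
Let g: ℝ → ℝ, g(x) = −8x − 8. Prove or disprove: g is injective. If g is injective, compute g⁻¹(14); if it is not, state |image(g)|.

-11/4

Recall that g is injective when g(u) = g(v) forces u = v.
Suppose g(u) = g(v). Then −8u − 8 = −8v − 8, therefore −8u = −8v, hence u = v.
Hence g is injective.
Since g is injective, we compute g⁻¹(14) = (14 + 8)/(−8) = −11/4.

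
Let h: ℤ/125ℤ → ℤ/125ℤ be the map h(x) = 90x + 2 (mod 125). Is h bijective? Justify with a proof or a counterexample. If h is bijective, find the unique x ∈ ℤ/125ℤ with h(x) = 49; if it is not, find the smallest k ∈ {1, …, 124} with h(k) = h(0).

Recall that injectivity means: for all u, v in the domain, h(u) = h(v) implies u = v.
We have gcd(90, 125) = 5 > 1. Taking u = 0 and v = 25: h(0) = 2 and h(25) = 90·25 + 2 = 2252 ≡ 2 (mod 125).
So h(0) = h(25) while 0 ≠ 25, therefore h is not injective, hence not bijective.
Since h is not bijective, we find the least positive k with h(k) = h(0): this means 90k ≡ 0 (mod 125), i.e. 125 ∣ 90k. Since gcd(90, 125) = 5, dividing through by 5 this holds exactly when 25 ∣ 18k, and as gcd(18, 25) = 1, exactly when 25 ∣ k.
The smallest positive such k is 25.

25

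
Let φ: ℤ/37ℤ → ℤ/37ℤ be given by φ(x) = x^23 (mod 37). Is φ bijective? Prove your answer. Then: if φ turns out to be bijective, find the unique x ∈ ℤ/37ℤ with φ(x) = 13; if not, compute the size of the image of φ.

15

Since 37 is prime, the nonzero elements of ℤ/37ℤ form a cyclic group of order 36.
As gcd(23, 36) = 1, raising to the 23rd power is a bijection on this group: if x_1^23 ≡ x_2^23 then (x_1x_2^{−1})^23 = 1, and the only element of order dividing gcd(23, 36) = 1 is 1, so x_1 = x_2.
With φ(0) = 0 this makes φ injective on all of ℤ/37ℤ, hence bijective (finite equal-size domain and codomain). In particular φ is bijective.
Since φ is bijective, we find the preimage of 13. The inverse of x ↦ x^23 on (ℤ/37ℤ)^× is x ↦ x^11, because 23·11 = 253 = 7·36 + 1 ≡ 1 (mod 36) and x^{36} = 1 for x ≠ 0 (Fermat). So φ⁻¹(13) = 13^11 mod 37.
Repeated squaring mod 37: 13^1 ≡ 13, 13^2 ≡ 13² = 169 ≡ 21, 13^4 ≡ 21² = 441 ≡ 34, 13^8 ≡ 34² = 1156 ≡ 9. Since 11 = 8 + 2 + 1, 13^11 ≡ 9·21·13: 9·21 = 189 ≡ 4, then 4·13 = 52 ≡ 15. So 13^11 ≡ 15 (mod 37).
Hence φ⁻¹(13) = 15.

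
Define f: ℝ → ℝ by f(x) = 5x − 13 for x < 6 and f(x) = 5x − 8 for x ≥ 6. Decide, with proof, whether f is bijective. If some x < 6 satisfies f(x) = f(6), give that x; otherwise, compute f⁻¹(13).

26/5

Both pieces are strictly increasing (slopes 5 and 5), so each is injective on its own interval.
The left piece maps (−∞, 6) onto (−∞, 17); the right piece maps [6, ∞) onto [22, ∞).
The images leave a gap (17 has no preimage), so f is not surjective, hence not bijective.
Because the two images are disjoint, no x < 6 has f(x) = f(6), so we compute f⁻¹(13): 13 lies in (−∞, 17), so solve 5x − 13 = 13: x = (13 + 13)/5 = 26/5.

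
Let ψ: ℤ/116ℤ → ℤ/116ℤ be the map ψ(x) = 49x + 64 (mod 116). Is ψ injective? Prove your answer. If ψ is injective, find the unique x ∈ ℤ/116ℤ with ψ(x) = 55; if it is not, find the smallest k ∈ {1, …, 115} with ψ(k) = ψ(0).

59

By definition, injectivity means: for all x_1, x_2 in the domain, ψ(x_1) = ψ(x_2) implies x_1 = x_2.
Suppose ψ(x_1) = ψ(x_2) in ℤ/116ℤ. Then 49x_1 + 64 ≡ 49x_2 + 64 (mod 116), so 49(x_1 − x_2) ≡ 0 (mod 116).
Since gcd(49, 116) = 1, 49 is invertible modulo 116, thus x_1 − x_2 ≡ 0 (mod 116), i.e. x_1 = x_2.
Therefore ψ is injective.
We now compute 49⁻¹ mod 116 explicitly. Euclid's algorithm: 116 = 2·49 + 18, 49 = 2·18 + 13, 18 = 1·13 + 5, 13 = 2·5 + 3, 5 = 1·3 + 2, 3 = 1·2 + 1; back-substituting gives 1 = 45·49 − 19·116, so 49⁻¹ ≡ 45 (mod 116).
Since ψ is injective, we find ψ⁻¹(55): we need 49x ≡ 55 − 64 ≡ 107 (mod 116). Using 49⁻¹ = 45: x ≡ 45·107 = 4815 = 41·116 + 59, so x = 59.
Check: ψ(59) = 49·59 + 64 = 2955 = 25·116 + 55 ≡ 55 (mod 116).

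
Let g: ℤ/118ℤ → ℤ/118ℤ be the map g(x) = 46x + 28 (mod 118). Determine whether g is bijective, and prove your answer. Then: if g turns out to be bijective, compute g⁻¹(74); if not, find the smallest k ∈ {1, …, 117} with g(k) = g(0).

We have gcd(46, 118) = 2 > 1. Taking x_1 = 0 and x_2 = 59: g(0) = 28 and g(59) = 46·59 + 28 = 2742 ≡ 28 (mod 118).
So g(0) = g(59) while 0 ≠ 59, so g is not injective, hence not bijective.
Since g is not bijective, we find the least positive k with g(k) = g(0): this means 46k ≡ 0 (mod 118), i.e. 118 ∣ 46k. Since gcd(46, 118) = 2, dividing through by 2 this holds exactly when 59 ∣ 23k, and as gcd(23, 59) = 1, exactly when 59 ∣ k.
The smallest positive such k is 59.

59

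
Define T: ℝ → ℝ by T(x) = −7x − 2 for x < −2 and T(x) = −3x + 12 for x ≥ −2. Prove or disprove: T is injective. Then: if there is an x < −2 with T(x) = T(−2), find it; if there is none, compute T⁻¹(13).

Both pieces are strictly decreasing (slopes −7 and −3), so each is injective on its own interval.
The left piece maps (−∞, −2) onto (12, ∞); the right piece maps [−2, ∞) onto (−∞, 18].
These images overlap. In particular T(−2) = 18 (right piece), and solving −7x − 2 = 18 on the left piece gives x = −20/7 < −2.
So T(−20/7) = T(−2) with −20/7 ≠ −2, and T is not injective. This x = −20/7 is the requested value below −2.

-20/7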